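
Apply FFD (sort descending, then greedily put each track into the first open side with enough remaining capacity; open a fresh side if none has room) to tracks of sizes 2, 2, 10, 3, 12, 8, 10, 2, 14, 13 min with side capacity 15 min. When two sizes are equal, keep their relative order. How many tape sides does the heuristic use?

Sorted descending: 14, 13, 12, 10, 10, 8, 3, 2, 2, 2.
  14 → side 1 (new)  [load 14/15]
  13 → side 2 (new)  [load 13/15]
  12 → side 3 (new)  [load 12/15]
  10 → side 4 (new)  [load 10/15]
  10 → side 5 (new)  [load 10/15]
  8 → side 6 (new)  [load 8/15]
  3 → side 3  [load 15/15]
  2 → side 2  [load 15/15]
  2 → side 4  [load 12/15]
  2 → side 4  [load 14/15]
6 tape sides opened.

6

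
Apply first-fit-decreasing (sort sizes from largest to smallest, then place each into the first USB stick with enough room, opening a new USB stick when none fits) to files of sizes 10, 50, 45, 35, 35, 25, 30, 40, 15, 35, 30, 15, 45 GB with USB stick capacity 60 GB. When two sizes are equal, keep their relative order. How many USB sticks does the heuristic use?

Sorted descending: 50, 45, 45, 40, 35, 35, 35, 30, 30, 25, 15, 15, 10.
  50 → USB stick 1 (new)  [load 50/60]
  45 → USB stick 2 (new)  [load 45/60]
  45 → USB stick 3 (new)  [load 45/60]
  40 → USB stick 4 (new)  [load 40/60]
  35 → USB stick 5 (new)  [load 35/60]
  35 → USB stick 6 (new)  [load 35/60]
  35 → USB stick 7 (new)  [load 35/60]
  30 → USB stick 8 (new)  [load 30/60]
  30 → USB stick 8  [load 60/60]
  25 → USB stick 5  [load 60/60]
  15 → USB stick 2  [load 60/60]
  15 → USB stick 3  [load 60/60]
  10 → USB stick 1  [load 60/60]
8 USB sticks opened.

8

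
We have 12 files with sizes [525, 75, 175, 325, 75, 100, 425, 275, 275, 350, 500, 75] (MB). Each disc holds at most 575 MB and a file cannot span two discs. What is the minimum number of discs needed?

Total = 525 + 500 + 425 + 350 + 325 + 275 + 275 + 175 + 100 + 75 + 75 + 75 = 3175 MB.
Lower bound: ⌈3175/575⌉ = 6 discs.
A packing using 6 discs:
  disc 1: 525 = 525
  disc 2: 500 + 75 = 575
  disc 3: 425 + 100 = 525
  disc 4: 350 + 175 = 525
  disc 5: 325 + 75 + 75 = 475
  disc 6: 275 + 275 = 550
This matches the lower bound, so 6 is optimal.

6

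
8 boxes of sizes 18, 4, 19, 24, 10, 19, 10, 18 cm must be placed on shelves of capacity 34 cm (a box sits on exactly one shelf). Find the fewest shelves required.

Total = 24 + 19 + 19 + 18 + 18 + 10 + 10 + 4 = 122 cm.
Lower bound: ⌈122/34⌉ = 4 shelves.
Also, 5 boxes each exceed 17 cm, and no two of those can share a shelf, so at least 5 shelves are needed.
A packing using 5 shelves:
  shelf 1: 24 + 10 = 34
  shelf 2: 19 + 10 + 4 = 33
  shelf 3: 19 = 19
  shelf 4: 18 = 18
  shelf 5: 18 = 18
This matches the lower bound, so 5 is optimal.

5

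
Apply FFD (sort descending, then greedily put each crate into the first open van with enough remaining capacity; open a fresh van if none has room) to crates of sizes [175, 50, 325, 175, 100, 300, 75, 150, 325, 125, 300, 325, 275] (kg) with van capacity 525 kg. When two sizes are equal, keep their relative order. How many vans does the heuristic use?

6

Sorted descending: 325, 325, 325, 300, 300, 275, 175, 175, 150, 125, 100, 75, 50.
  325 → van 1 (new)  [load 325/525]
  325 → van 2 (new)  [load 325/525]
  325 → van 3 (new)  [load 325/525]
  300 → van 4 (new)  [load 300/525]
  300 → van 5 (new)  [load 300/525]
  275 → van 6 (new)  [load 275/525]
  175 → van 1  [load 500/525]
  175 → van 2  [load 500/525]
  150 → van 3  [load 475/525]
  125 → van 4  [load 425/525]
  100 → van 4  [load 525/525]
  75 → van 5  [load 375/525]
  50 → van 3  [load 525/525]
6 vans opened.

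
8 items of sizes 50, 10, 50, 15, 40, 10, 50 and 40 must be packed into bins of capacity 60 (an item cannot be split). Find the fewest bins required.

5

Total = 50 + 50 + 50 + 40 + 40 + 15 + 10 + 10 = 265.
Lower bound: ⌈265/60⌉ = 5 bins.
A packing using 5 bins:
  bin 1: 50 + 10 = 60
  bin 2: 50 + 10 = 60
  bin 3: 50 = 50
  bin 4: 40 + 15 = 55
  bin 5: 40 = 40
This matches the lower bound, so 5 is optimal.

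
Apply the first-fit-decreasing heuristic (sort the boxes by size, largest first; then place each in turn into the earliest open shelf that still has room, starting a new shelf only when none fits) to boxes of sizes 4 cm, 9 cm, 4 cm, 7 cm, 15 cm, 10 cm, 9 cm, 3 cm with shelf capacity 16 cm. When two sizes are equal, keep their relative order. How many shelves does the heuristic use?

4

Sorted descending: 15, 10, 9, 9, 7, 4, 4, 3.
  15 → shelf 1 (new)  [load 15/16]
  10 → shelf 2 (new)  [load 10/16]
  9 → shelf 3 (new)  [load 9/16]
  9 → shelf 4 (new)  [load 9/16]
  7 → shelf 3  [load 16/16]
  4 → shelf 2  [load 14/16]
  4 → shelf 4  [load 13/16]
  3 → shelf 4  [load 16/16]
4 shelves opened.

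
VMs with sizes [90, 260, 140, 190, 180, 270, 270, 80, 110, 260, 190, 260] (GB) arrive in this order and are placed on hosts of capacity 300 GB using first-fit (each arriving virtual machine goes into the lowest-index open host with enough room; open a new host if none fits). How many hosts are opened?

  90 → host 1 (new)  [load 90/300]
  260 → host 2 (new)  [load 260/300]
  140 → host 1  [load 230/300]
  190 → host 3 (new)  [load 190/300]
  180 → host 4 (new)  [load 180/300]
  270 → host 5 (new)  [load 270/300]
  270 → host 6 (new)  [load 270/300]
  80 → host 3  [load 270/300]
  110 → host 4  [load 290/300]
  260 → host 7 (new)  [load 260/300]
  190 → host 8 (new)  [load 190/300]
  260 → host 9 (new)  [load 260/300]
9 hosts opened.

9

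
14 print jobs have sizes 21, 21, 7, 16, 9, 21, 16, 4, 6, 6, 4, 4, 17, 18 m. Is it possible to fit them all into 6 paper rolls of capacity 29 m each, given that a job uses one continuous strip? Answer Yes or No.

No

Total = 170 m; ⌈170/29⌉ = 6.
7 print jobs each exceed half the capacity and cannot share a roll, forcing at least 7 paper rolls.
At least 7 paper rolls are required, but only 6 are allowed.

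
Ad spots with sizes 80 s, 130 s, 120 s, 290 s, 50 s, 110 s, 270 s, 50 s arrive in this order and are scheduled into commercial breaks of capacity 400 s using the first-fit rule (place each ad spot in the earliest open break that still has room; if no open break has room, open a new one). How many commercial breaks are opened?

3

  80 → break 1 (new)  [load 80/400]
  130 → break 1  [load 210/400]
  120 → break 1  [load 330/400]
  290 → break 2 (new)  [load 290/400]
  50 → break 1  [load 380/400]
  110 → break 2  [load 400/400]
  270 → break 3 (new)  [load 270/400]
  50 → break 3  [load 320/400]
3 commercial breaks opened.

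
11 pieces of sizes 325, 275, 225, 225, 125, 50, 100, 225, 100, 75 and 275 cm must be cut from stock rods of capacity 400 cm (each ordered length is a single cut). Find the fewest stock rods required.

6

Total = 325 + 275 + 275 + 225 + 225 + 225 + 125 + 100 + 100 + 75 + 50 = 2000 cm.
Lower bound: ⌈2000/400⌉ = 5 stock rods.
Also, 6 pieces each exceed 200 cm, and no two of those can share a stock rod, so at least 6 stock rods are needed.
A packing using 6 stock rods:
  stock rod 1: 325 + 75 = 400
  stock rod 2: 275 + 125 = 400
  stock rod 3: 275 + 100 = 375
  stock rod 4: 225 + 100 + 50 = 375
  stock rod 5: 225 = 225
  stock rod 6: 225 = 225
This matches the lower bound, so 6 is optimal.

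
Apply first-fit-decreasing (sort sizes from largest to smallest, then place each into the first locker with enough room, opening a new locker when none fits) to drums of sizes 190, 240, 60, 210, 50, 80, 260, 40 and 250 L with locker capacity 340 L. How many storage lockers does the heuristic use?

Sorted descending: 260, 250, 240, 210, 190, 80, 60, 50, 40.
  260 → locker 1 (new)  [load 260/340]
  250 → locker 2 (new)  [load 250/340]
  240 → locker 3 (new)  [load 240/340]
  210 → locker 4 (new)  [load 210/340]
  190 → locker 5 (new)  [load 190/340]
  80 → locker 1  [load 340/340]
  60 → locker 2  [load 310/340]
  50 → locker 3  [load 290/340]
  40 → locker 3  [load 330/340]
5 storage lockers opened.

5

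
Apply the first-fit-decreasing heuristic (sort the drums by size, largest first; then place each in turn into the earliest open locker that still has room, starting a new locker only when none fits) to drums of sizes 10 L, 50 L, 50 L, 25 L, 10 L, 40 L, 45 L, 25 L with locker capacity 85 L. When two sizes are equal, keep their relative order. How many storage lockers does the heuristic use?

3

Sorted descending: 50, 50, 45, 40, 25, 25, 10, 10.
  50 → locker 1 (new)  [load 50/85]
  50 → locker 2 (new)  [load 50/85]
  45 → locker 3 (new)  [load 45/85]
  40 → locker 3  [load 85/85]
  25 → locker 1  [load 75/85]
  25 → locker 2  [load 75/85]
  10 → locker 1  [load 85/85]
  10 → locker 2  [load 85/85]
3 storage lockers opened.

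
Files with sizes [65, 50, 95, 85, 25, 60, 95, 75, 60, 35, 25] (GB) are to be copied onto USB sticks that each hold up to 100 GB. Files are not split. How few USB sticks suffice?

8

Total = 95 + 95 + 85 + 75 + 65 + 60 + 60 + 50 + 35 + 25 + 25 = 670 GB.
Lower bound: ⌈670/100⌉ = 7 USB sticks.
A packing using 8 USB sticks:
  USB stick 1: 95 = 95
  USB stick 2: 95 = 95
  USB stick 3: 85 = 85
  USB stick 4: 75 + 25 = 100
  USB stick 5: 65 + 35 = 100
  USB stick 6: 60 + 25 = 85
  USB stick 7: 60 = 60
  USB stick 8: 50 = 50
No arrangement into 7 USB sticks stays within capacity, so 8 is optimal.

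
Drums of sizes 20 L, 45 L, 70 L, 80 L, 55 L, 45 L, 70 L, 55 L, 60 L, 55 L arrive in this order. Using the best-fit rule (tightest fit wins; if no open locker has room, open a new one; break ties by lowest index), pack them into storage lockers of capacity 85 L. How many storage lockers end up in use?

9

  20 → locker 1 (new)  [load 20/85]
  45 → locker 1  [load 65/85]
  70 → locker 2 (new)  [load 70/85]
  80 → locker 3 (new)  [load 80/85]
  55 → locker 4 (new)  [load 55/85]
  45 → locker 5 (new)  [load 45/85]
  70 → locker 6 (new)  [load 70/85]
  55 → locker 7 (new)  [load 55/85]
  60 → locker 8 (new)  [load 60/85]
  55 → locker 9 (new)  [load 55/85]
9 storage lockers opened.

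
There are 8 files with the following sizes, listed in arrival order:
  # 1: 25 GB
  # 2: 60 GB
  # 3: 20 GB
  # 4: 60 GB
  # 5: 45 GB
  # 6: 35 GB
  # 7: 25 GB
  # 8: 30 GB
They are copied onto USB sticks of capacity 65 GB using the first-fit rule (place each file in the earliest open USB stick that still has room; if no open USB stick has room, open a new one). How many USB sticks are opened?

6

  25 → USB stick 1 (new)  [load 25/65]
  60 → USB stick 2 (new)  [load 60/65]
  20 → USB stick 1  [load 45/65]
  60 → USB stick 3 (new)  [load 60/65]
  45 → USB stick 4 (new)  [load 45/65]
  35 → USB stick 5 (new)  [load 35/65]
  25 → USB stick 5  [load 60/65]
  30 → USB stick 6 (new)  [load 30/65]
6 USB sticks opened.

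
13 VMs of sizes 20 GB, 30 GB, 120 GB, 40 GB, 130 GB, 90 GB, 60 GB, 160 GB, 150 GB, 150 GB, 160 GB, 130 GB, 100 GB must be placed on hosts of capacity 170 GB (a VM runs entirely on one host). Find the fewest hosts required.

Total = 160 + 160 + 150 + 150 + 130 + 130 + 120 + 100 + 90 + 60 + 40 + 30 + 20 = 1340 GB.
Lower bound: ⌈1340/170⌉ = 8 hosts.
Also, 9 VMs each exceed 85 GB, and no two of those can share a host, so at least 9 hosts are needed.
A packing using 9 hosts:
  host 1: 160 = 160
  host 2: 160 = 160
  host 3: 150 + 20 = 170
  host 4: 150 = 150
  host 5: 130 + 40 = 170
  host 6: 130 + 30 = 160
  host 7: 120 = 120
  host 8: 100 + 60 = 160
  host 9: 90 = 90
This matches the lower bound, so 9 is optimal.

9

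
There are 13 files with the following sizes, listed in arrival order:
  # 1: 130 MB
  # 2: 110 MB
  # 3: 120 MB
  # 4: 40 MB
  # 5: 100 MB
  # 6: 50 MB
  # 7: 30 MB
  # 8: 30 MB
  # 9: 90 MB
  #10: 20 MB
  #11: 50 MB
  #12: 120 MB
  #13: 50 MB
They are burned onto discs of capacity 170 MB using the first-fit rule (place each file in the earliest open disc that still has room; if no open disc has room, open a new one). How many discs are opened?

  130 → disc 1 (new)  [load 130/170]
  110 → disc 2 (new)  [load 110/170]
  120 → disc 3 (new)  [load 120/170]
  40 → disc 1  [load 170/170]
  100 → disc 4 (new)  [load 100/170]
  50 → disc 2  [load 160/170]
  30 → disc 3  [load 150/170]
  30 → disc 4  [load 130/170]
  90 → disc 5 (new)  [load 90/170]
  20 → disc 3  [load 170/170]
  50 → disc 5  [load 140/170]
  120 → disc 6 (new)  [load 120/170]
  50 → disc 6  [load 170/170]
6 discs opened.

6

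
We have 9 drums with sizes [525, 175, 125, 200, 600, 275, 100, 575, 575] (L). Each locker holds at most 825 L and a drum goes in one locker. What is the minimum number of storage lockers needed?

Total = 600 + 575 + 575 + 525 + 275 + 200 + 175 + 125 + 100 = 3150 L.
Lower bound: ⌈3150/825⌉ = 4 storage lockers.
A packing using 4 storage lockers:
  locker 1: 600 + 200 = 800
  locker 2: 575 + 175 = 750
  locker 3: 575 + 125 + 100 = 800
  locker 4: 525 + 275 = 800
This matches the lower bound, so 4 is optimal.

4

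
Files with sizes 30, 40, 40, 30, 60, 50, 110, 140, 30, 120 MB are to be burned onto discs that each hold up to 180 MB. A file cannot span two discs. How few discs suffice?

Total = 140 + 120 + 110 + 60 + 50 + 40 + 40 + 30 + 30 + 30 = 650 MB.
Lower bound: ⌈650/180⌉ = 4 discs.
A packing using 4 discs:
  disc 1: 140 + 40 = 180
  disc 2: 120 + 60 = 180
  disc 3: 110 + 50 = 160
  disc 4: 40 + 30 + 30 + 30 = 130
This matches the lower bound, so 4 is optimal.

4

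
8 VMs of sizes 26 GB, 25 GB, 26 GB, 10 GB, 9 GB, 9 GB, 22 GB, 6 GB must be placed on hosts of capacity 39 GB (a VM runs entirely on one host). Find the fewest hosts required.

4

Total = 26 + 26 + 25 + 22 + 10 + 9 + 9 + 6 = 133 GB.
Lower bound: ⌈133/39⌉ = 4 hosts.
A packing using 4 hosts:
  host 1: 26 + 10 = 36
  host 2: 26 + 9 = 35
  host 3: 25 + 9 = 34
  host 4: 22 + 6 = 28
This matches the lower bound, so 4 is optimal.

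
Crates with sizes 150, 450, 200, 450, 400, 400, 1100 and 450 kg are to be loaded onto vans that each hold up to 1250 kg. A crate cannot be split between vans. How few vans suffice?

3

Total = 1100 + 450 + 450 + 450 + 400 + 400 + 200 + 150 = 3600 kg.
Lower bound: ⌈3600/1250⌉ = 3 vans.
A packing using 3 vans:
  van 1: 1100 + 150 = 1250
  van 2: 450 + 450 + 200 = 1100
  van 3: 450 + 400 + 400 = 1250
This matches the lower bound, so 3 is optimal.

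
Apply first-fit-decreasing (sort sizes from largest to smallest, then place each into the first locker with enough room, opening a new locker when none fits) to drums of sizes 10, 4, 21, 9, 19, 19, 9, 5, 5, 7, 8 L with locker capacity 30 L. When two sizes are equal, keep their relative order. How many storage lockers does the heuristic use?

Sorted descending: 21, 19, 19, 10, 9, 9, 8, 7, 5, 5, 4.
  21 → locker 1 (new)  [load 21/30]
  19 → locker 2 (new)  [load 19/30]
  19 → locker 3 (new)  [load 19/30]
  10 → locker 2  [load 29/30]
  9 → locker 1  [load 30/30]
  9 → locker 3  [load 28/30]
  8 → locker 4 (new)  [load 8/30]
  7 → locker 4  [load 15/30]
  5 → locker 4  [load 20/30]
  5 → locker 4  [load 25/30]
  4 → locker 4  [load 29/30]
4 storage lockers opened.

4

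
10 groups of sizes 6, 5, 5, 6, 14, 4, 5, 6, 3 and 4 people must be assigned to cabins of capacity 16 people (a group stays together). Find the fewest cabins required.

4

Total = 14 + 6 + 6 + 6 + 5 + 5 + 5 + 4 + 4 + 3 = 58 people.
Lower bound: ⌈58/16⌉ = 4 cabins.
A packing using 4 cabins:
  cabin 1: 14 = 14
  cabin 2: 6 + 6 + 4 = 16
  cabin 3: 6 + 5 + 5 = 16
  cabin 4: 5 + 4 + 3 = 12
This matches the lower bound, so 4 is optimal.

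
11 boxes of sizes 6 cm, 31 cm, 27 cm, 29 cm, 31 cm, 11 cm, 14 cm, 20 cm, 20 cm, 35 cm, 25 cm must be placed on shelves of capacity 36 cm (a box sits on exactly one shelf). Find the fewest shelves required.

8

Total = 35 + 31 + 31 + 29 + 27 + 25 + 20 + 20 + 14 + 11 + 6 = 249 cm.
Lower bound: ⌈249/36⌉ = 7 shelves.
Also, 8 boxes each exceed 18 cm, and no two of those can share a shelf, so at least 8 shelves are needed.
A packing using 8 shelves:
  shelf 1: 35 = 35
  shelf 2: 31 = 31
  shelf 3: 31 = 31
  shelf 4: 29 + 6 = 35
  shelf 5: 27 = 27
  shelf 6: 25 + 11 = 36
  shelf 7: 20 + 14 = 34
  shelf 8: 20 = 20
This matches the lower bound, so 8 is optimal.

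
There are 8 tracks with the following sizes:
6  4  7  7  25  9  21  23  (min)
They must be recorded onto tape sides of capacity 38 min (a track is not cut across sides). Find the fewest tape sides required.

Total = 25 + 23 + 21 + 9 + 7 + 7 + 6 + 4 = 102 min.
Lower bound: ⌈102/38⌉ = 3 tape sides.
A packing using 3 tape sides:
  side 1: 25 + 9 + 4 = 38
  side 2: 23 + 7 + 7 = 37
  side 3: 21 + 6 = 27
This matches the lower bound, so 3 is optimal.

3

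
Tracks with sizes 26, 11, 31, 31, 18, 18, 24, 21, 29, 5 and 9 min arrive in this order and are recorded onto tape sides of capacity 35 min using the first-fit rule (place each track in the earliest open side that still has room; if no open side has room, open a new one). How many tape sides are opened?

  26 → side 1 (new)  [load 26/35]
  11 → side 2 (new)  [load 11/35]
  31 → side 3 (new)  [load 31/35]
  31 → side 4 (new)  [load 31/35]
  18 → side 2  [load 29/35]
  18 → side 5 (new)  [load 18/35]
  24 → side 6 (new)  [load 24/35]
  21 → side 7 (new)  [load 21/35]
  29 → side 8 (new)  [load 29/35]
  5 → side 1  [load 31/35]
  9 → side 5  [load 27/35]
8 tape sides opened.

8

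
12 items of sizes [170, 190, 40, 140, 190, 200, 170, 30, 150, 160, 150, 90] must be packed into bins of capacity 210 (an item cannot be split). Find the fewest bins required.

Total = 200 + 190 + 190 + 170 + 170 + 160 + 150 + 150 + 140 + 90 + 40 + 30 = 1680.
Lower bound: ⌈1680/210⌉ = 8 bins.
Also, 9 items each exceed 105, and no two of those can share a bin, so at least 9 bins are needed.
A packing using 10 bins:
  bin 1: 200 = 200
  bin 2: 190 = 190
  bin 3: 190 = 190
  bin 4: 170 + 40 = 210
  bin 5: 170 + 30 = 200
  bin 6: 160 = 160
  bin 7: 150 = 150
  bin 8: 150 = 150
  bin 9: 140 = 140
  bin 10: 90 = 90
No arrangement into 9 bins stays within capacity, so 10 is optimal.

10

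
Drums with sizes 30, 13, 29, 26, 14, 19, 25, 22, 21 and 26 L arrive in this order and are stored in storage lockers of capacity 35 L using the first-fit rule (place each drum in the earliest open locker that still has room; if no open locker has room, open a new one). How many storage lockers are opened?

9

  30 → locker 1 (new)  [load 30/35]
  13 → locker 2 (new)  [load 13/35]
  29 → locker 3 (new)  [load 29/35]
  26 → locker 4 (new)  [load 26/35]
  14 → locker 2  [load 27/35]
  19 → locker 5 (new)  [load 19/35]
  25 → locker 6 (new)  [load 25/35]
  22 → locker 7 (new)  [load 22/35]
  21 → locker 8 (new)  [load 21/35]
  26 → locker 9 (new)  [load 26/35]
9 storage lockers opened.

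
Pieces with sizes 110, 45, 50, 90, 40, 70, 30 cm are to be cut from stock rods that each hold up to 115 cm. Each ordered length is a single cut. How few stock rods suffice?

5

Total = 110 + 90 + 70 + 50 + 45 + 40 + 30 = 435 cm.
Lower bound: ⌈435/115⌉ = 4 stock rods.
A packing using 5 stock rods:
  stock rod 1: 110 = 110
  stock rod 2: 90 = 90
  stock rod 3: 70 + 45 = 115
  stock rod 4: 50 + 40 = 90
  stock rod 5: 30 = 30
No arrangement into 4 stock rods stays within capacity, so 5 is optimal.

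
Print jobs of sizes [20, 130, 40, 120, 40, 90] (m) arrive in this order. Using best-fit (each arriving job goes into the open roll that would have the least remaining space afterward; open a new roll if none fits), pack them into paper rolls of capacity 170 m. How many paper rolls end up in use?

  20 → roll 1 (new)  [load 20/170]
  130 → roll 1  [load 150/170]
  40 → roll 2 (new)  [load 40/170]
  120 → roll 2  [load 160/170]
  40 → roll 3 (new)  [load 40/170]
  90 → roll 3  [load 130/170]
3 paper rolls opened.

3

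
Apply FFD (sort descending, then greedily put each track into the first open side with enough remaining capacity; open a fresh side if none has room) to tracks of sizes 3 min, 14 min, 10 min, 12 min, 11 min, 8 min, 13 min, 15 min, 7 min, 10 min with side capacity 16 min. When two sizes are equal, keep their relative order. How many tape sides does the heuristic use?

Sorted descending: 15, 14, 13, 12, 11, 10, 10, 8, 7, 3.
  15 → side 1 (new)  [load 15/16]
  14 → side 2 (new)  [load 14/16]
  13 → side 3 (new)  [load 13/16]
  12 → side 4 (new)  [load 12/16]
  11 → side 5 (new)  [load 11/16]
  10 → side 6 (new)  [load 10/16]
  10 → side 7 (new)  [load 10/16]
  8 → side 8 (new)  [load 8/16]
  7 → side 8  [load 15/16]
  3 → side 3  [load 16/16]
8 tape sides opened.

8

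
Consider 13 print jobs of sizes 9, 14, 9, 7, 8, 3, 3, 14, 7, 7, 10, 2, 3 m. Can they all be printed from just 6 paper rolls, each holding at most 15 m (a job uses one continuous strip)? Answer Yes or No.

No

Total = 96 m; ⌈96/15⌉ = 7.
At least 7 paper rolls are required, but only 6 are allowed.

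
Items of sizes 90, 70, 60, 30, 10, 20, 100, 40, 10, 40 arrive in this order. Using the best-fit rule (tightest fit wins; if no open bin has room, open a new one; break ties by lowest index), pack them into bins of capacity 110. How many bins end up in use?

5

  90 → bin 1 (new)  [load 90/110]
  70 → bin 2 (new)  [load 70/110]
  60 → bin 3 (new)  [load 60/110]
  30 → bin 2  [load 100/110]
  10 → bin 2  [load 110/110]
  20 → bin 1  [load 110/110]
  100 → bin 4 (new)  [load 100/110]
  40 → bin 3  [load 100/110]
  10 → bin 3  [load 110/110]
  40 → bin 5 (new)  [load 40/110]
5 bins opened.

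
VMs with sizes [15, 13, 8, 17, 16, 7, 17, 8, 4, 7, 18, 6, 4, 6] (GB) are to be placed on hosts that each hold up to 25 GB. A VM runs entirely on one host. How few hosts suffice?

Total = 18 + 17 + 17 + 16 + 15 + 13 + 8 + 8 + 7 + 7 + 6 + 6 + 4 + 4 = 146 GB.
Lower bound: ⌈146/25⌉ = 6 hosts.
A packing using 6 hosts:
  host 1: 18 + 7 = 25
  host 2: 17 + 8 = 25
  host 3: 17 + 8 = 25
  host 4: 16 + 7 = 23
  host 5: 15 + 6 + 4 = 25
  host 6: 13 + 6 + 4 = 23
This matches the lower bound, so 6 is optimal.

6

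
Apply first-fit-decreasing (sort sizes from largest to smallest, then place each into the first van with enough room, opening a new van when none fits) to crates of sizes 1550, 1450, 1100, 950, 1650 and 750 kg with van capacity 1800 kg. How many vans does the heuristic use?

Sorted descending: 1650, 1550, 1450, 1100, 950, 750.
  1650 → van 1 (new)  [load 1650/1800]
  1550 → van 2 (new)  [load 1550/1800]
  1450 → van 3 (new)  [load 1450/1800]
  1100 → van 4 (new)  [load 1100/1800]
  950 → van 5 (new)  [load 950/1800]
  750 → van 5  [load 1700/1800]
5 vans opened.

5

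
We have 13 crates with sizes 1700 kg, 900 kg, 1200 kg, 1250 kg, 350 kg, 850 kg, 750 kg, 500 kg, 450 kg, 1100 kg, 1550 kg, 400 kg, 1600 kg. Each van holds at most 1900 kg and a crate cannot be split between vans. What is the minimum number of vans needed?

Total = 1700 + 1600 + 1550 + 1250 + 1200 + 1100 + 900 + 850 + 750 + 500 + 450 + 400 + 350 = 12600 kg.
Lower bound: ⌈12600/1900⌉ = 7 vans.
A packing using 8 vans:
  van 1: 1700 = 1700
  van 2: 1600 = 1600
  van 3: 1550 + 350 = 1900
  van 4: 1250 + 500 = 1750
  van 5: 1200 + 450 = 1650
  van 6: 1100 + 750 = 1850
  van 7: 900 + 850 = 1750
  van 8: 400 = 400
No arrangement into 7 vans stays within capacity, so 8 is optimal.

8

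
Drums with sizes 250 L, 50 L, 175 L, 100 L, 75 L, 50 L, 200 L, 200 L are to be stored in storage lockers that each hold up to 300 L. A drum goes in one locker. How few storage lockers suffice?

Total = 250 + 200 + 200 + 175 + 100 + 75 + 50 + 50 = 1100 L.
Lower bound: ⌈1100/300⌉ = 4 storage lockers.
A packing using 4 storage lockers:
  locker 1: 250 + 50 = 300
  locker 2: 200 + 100 = 300
  locker 3: 200 + 75 = 275
  locker 4: 175 + 50 = 225
This matches the lower bound, so 4 is optimal.

4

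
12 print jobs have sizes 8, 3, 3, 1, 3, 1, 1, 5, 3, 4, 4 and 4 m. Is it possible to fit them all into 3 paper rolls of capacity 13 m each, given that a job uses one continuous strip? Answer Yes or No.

No

Total = 40 m; ⌈40/13⌉ = 4.
At least 4 paper rolls are required, but only 3 are allowed.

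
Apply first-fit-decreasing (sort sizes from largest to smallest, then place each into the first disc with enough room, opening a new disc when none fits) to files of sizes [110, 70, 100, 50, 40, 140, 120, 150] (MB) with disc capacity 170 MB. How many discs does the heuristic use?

5

Sorted descending: 150, 140, 120, 110, 100, 70, 50, 40.
  150 → disc 1 (new)  [load 150/170]
  140 → disc 2 (new)  [load 140/170]
  120 → disc 3 (new)  [load 120/170]
  110 → disc 4 (new)  [load 110/170]
  100 → disc 5 (new)  [load 100/170]
  70 → disc 5  [load 170/170]
  50 → disc 3  [load 170/170]
  40 → disc 4  [load 150/170]
5 discs opened.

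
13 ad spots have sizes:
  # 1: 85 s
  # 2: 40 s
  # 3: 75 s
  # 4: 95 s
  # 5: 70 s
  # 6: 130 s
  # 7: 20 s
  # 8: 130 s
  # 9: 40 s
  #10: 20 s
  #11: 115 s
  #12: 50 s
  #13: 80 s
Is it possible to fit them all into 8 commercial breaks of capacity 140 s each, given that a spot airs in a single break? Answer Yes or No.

A valid assignment using 8 commercial breaks:
  break 1: 130 = 130
  break 2: 130 = 130
  break 3: 115 + 20 = 135
  break 4: 95 + 40 = 135
  break 5: 85 + 50 = 135
  break 6: 80 + 40 + 20 = 140
  break 7: 75 = 75
  break 8: 70 = 70
Every load is within 140 s, so 8 commercial breaks suffice.

Yes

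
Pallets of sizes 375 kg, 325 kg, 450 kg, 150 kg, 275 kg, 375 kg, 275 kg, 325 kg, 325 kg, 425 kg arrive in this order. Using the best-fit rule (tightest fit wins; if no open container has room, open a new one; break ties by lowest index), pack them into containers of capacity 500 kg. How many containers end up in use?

  375 → container 1 (new)  [load 375/500]
  325 → container 2 (new)  [load 325/500]
  450 → container 3 (new)  [load 450/500]
  150 → container 2  [load 475/500]
  275 → container 4 (new)  [load 275/500]
  375 → container 5 (new)  [load 375/500]
  275 → container 6 (new)  [load 275/500]
  325 → container 7 (new)  [load 325/500]
  325 → container 8 (new)  [load 325/500]
  425 → container 9 (new)  [load 425/500]
9 containers opened.

9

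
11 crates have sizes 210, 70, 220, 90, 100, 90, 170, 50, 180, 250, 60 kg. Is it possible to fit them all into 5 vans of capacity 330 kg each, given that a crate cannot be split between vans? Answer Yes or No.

Yes

A valid assignment using 5 vans:
  van 1: 250 + 70 = 320
  van 2: 220 + 100 = 320
  van 3: 210 + 90 = 300
  van 4: 180 + 90 + 60 = 330
  van 5: 170 + 50 = 220
Every load is within 330 kg, so 5 vans suffice.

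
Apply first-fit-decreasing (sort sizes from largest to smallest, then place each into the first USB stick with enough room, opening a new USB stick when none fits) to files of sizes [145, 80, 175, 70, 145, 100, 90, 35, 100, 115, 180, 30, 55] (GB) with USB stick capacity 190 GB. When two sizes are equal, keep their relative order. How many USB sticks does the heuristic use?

Sorted descending: 180, 175, 145, 145, 115, 100, 100, 90, 80, 70, 55, 35, 30.
  180 → USB stick 1 (new)  [load 180/190]
  175 → USB stick 2 (new)  [load 175/190]
  145 → USB stick 3 (new)  [load 145/190]
  145 → USB stick 4 (new)  [load 145/190]
  115 → USB stick 5 (new)  [load 115/190]
  100 → USB stick 6 (new)  [load 100/190]
  100 → USB stick 7 (new)  [load 100/190]
  90 → USB stick 6  [load 190/190]
  80 → USB stick 7  [load 180/190]
  70 → USB stick 5  [load 185/190]
  55 → USB stick 8 (new)  [load 55/190]
  35 → USB stick 3  [load 180/190]
  30 → USB stick 4  [load 175/190]
8 USB sticks opened.

8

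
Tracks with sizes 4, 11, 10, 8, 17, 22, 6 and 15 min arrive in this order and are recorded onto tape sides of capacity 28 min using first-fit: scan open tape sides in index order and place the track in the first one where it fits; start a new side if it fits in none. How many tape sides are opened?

  4 → side 1 (new)  [load 4/28]
  11 → side 1  [load 15/28]
  10 → side 1  [load 25/28]
  8 → side 2 (new)  [load 8/28]
  17 → side 2  [load 25/28]
  22 → side 3 (new)  [load 22/28]
  6 → side 3  [load 28/28]
  15 → side 4 (new)  [load 15/28]
4 tape sides opened.

4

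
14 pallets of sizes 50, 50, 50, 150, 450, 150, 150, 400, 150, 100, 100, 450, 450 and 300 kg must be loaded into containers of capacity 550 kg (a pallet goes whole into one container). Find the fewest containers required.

Total = 450 + 450 + 450 + 400 + 300 + 150 + 150 + 150 + 150 + 100 + 100 + 50 + 50 + 50 = 3000 kg.
Lower bound: ⌈3000/550⌉ = 6 containers.
A packing using 6 containers:
  container 1: 450 + 100 = 550
  container 2: 450 + 100 = 550
  container 3: 450 + 50 + 50 = 550
  container 4: 400 + 150 = 550
  container 5: 300 + 150 + 50 = 500
  container 6: 150 + 150 = 300
This matches the lower bound, so 6 is optimal.

6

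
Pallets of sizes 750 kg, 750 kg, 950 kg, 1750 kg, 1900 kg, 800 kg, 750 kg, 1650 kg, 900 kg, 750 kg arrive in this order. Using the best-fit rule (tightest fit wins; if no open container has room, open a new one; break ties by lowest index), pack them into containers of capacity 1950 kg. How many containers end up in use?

7

  750 → container 1 (new)  [load 750/1950]
  750 → container 1  [load 1500/1950]
  950 → container 2 (new)  [load 950/1950]
  1750 → container 3 (new)  [load 1750/1950]
  1900 → container 4 (new)  [load 1900/1950]
  800 → container 2  [load 1750/1950]
  750 → container 5 (new)  [load 750/1950]
  1650 → container 6 (new)  [load 1650/1950]
  900 → container 5  [load 1650/1950]
  750 → container 7 (new)  [load 750/1950]
7 containers opened.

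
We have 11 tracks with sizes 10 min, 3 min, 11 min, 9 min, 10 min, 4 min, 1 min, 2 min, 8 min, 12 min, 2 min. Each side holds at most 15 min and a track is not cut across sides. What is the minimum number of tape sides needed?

Total = 12 + 11 + 10 + 10 + 9 + 8 + 4 + 3 + 2 + 2 + 1 = 72 min.
Lower bound: ⌈72/15⌉ = 5 tape sides.
Also, 6 tracks each exceed 15/2 min, and no two of those can share a side, so at least 6 tape sides are needed.
A packing using 6 tape sides:
  side 1: 12 + 3 = 15
  side 2: 11 + 4 = 15
  side 3: 10 + 2 + 2 + 1 = 15
  side 4: 10 = 10
  side 5: 9 = 9
  side 6: 8 = 8
This matches the lower bound, so 6 is optimal.

6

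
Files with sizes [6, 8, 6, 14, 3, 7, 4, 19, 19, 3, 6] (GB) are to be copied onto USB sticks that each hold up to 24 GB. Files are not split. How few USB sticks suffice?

Total = 19 + 19 + 14 + 8 + 7 + 6 + 6 + 6 + 4 + 3 + 3 = 95 GB.
Lower bound: ⌈95/24⌉ = 4 USB sticks.
A packing using 5 USB sticks:
  USB stick 1: 19 + 4 = 23
  USB stick 2: 19 + 3 = 22
  USB stick 3: 14 + 8 = 22
  USB stick 4: 7 + 6 + 6 + 3 = 22
  USB stick 5: 6 = 6
No arrangement into 4 USB sticks stays within capacity, so 5 is optimal.

5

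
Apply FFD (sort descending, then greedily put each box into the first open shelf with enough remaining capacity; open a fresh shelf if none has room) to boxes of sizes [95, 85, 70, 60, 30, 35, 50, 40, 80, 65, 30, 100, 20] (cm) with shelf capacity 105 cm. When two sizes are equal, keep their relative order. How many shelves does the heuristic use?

Sorted descending: 100, 95, 85, 80, 70, 65, 60, 50, 40, 35, 30, 30, 20.
  100 → shelf 1 (new)  [load 100/105]
  95 → shelf 2 (new)  [load 95/105]
  85 → shelf 3 (new)  [load 85/105]
  80 → shelf 4 (new)  [load 80/105]
  70 → shelf 5 (new)  [load 70/105]
  65 → shelf 6 (new)  [load 65/105]
  60 → shelf 7 (new)  [load 60/105]
  50 → shelf 8 (new)  [load 50/105]
  40 → shelf 6  [load 105/105]
  35 → shelf 5  [load 105/105]
  30 → shelf 7  [load 90/105]
  30 → shelf 8  [load 80/105]
  20 → shelf 3  [load 105/105]
8 shelves opened.

8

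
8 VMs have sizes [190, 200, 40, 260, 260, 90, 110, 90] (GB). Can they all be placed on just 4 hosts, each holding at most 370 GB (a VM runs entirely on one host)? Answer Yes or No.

A valid assignment using 4 hosts:
  host 1: 260 + 110 = 370
  host 2: 260 + 90 = 350
  host 3: 200 + 90 + 40 = 330
  host 4: 190 = 190
Every load is within 370 GB, so 4 hosts suffice.

Yes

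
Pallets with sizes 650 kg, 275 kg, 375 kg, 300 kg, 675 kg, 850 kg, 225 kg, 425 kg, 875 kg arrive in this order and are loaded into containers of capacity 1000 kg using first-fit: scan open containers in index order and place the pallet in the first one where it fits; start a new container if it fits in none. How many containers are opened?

6

  650 → container 1 (new)  [load 650/1000]
  275 → container 1  [load 925/1000]
  375 → container 2 (new)  [load 375/1000]
  300 → container 2  [load 675/1000]
  675 → container 3 (new)  [load 675/1000]
  850 → container 4 (new)  [load 850/1000]
  225 → container 2  [load 900/1000]
  425 → container 5 (new)  [load 425/1000]
  875 → container 6 (new)  [load 875/1000]
6 containers opened.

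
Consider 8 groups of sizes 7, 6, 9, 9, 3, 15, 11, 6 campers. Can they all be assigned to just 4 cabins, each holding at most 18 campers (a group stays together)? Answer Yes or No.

A valid assignment using 4 cabins:
  cabin 1: 15 + 3 = 18
  cabin 2: 11 + 7 = 18
  cabin 3: 9 + 9 = 18
  cabin 4: 6 + 6 = 12
Every load is within 18 campers, so 4 cabins suffice.

Yes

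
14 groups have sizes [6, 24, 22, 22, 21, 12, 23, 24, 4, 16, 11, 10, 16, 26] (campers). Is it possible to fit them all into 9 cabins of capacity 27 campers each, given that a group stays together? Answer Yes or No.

Total = 237 campers; ⌈237/27⌉ = 9.
The bound of 9 does not rule out 9, but exhaustive search shows no assignment into 9 cabins of capacity 27 campers exists — the minimum is 10.

No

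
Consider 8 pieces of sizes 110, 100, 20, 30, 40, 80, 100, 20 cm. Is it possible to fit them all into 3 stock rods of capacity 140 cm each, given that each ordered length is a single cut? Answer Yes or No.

Total = 500 cm; ⌈500/140⌉ = 4.
At least 4 stock rods are required, but only 3 are allowed.

No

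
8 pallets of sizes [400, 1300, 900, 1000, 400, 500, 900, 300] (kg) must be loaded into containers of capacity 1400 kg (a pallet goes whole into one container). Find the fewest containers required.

5

Total = 1300 + 1000 + 900 + 900 + 500 + 400 + 400 + 300 = 5700 kg.
Lower bound: ⌈5700/1400⌉ = 5 containers.
A packing using 5 containers:
  container 1: 1300 = 1300
  container 2: 1000 + 400 = 1400
  container 3: 900 + 500 = 1400
  container 4: 900 + 400 = 1300
  container 5: 300 = 300
This matches the lower bound, so 5 is optimal.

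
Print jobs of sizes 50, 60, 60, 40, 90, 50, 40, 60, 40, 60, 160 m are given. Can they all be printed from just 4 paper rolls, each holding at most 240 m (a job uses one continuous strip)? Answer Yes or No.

Yes

A valid assignment using 3 paper rolls:
  roll 1: 160 + 40 + 40 = 240
  roll 2: 90 + 60 + 50 + 40 = 240
  roll 3: 60 + 60 + 60 + 50 = 230
That uses only 3 ≤ 4, so 4 paper rolls are enough.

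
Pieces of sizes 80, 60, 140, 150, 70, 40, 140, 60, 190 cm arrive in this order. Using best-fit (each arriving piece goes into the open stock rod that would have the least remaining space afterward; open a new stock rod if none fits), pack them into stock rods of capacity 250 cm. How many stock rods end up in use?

  80 → stock rod 1 (new)  [load 80/250]
  60 → stock rod 1  [load 140/250]
  140 → stock rod 2 (new)  [load 140/250]
  150 → stock rod 3 (new)  [load 150/250]
  70 → stock rod 3  [load 220/250]
  40 → stock rod 1  [load 180/250]
  140 → stock rod 4 (new)  [load 140/250]
  60 → stock rod 1  [load 240/250]
  190 → stock rod 5 (new)  [load 190/250]
5 stock rods opened.

5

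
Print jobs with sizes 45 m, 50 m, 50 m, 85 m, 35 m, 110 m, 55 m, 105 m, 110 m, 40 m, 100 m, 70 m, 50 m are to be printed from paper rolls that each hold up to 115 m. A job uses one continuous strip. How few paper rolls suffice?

9

Total = 110 + 110 + 105 + 100 + 85 + 70 + 55 + 50 + 50 + 50 + 45 + 40 + 35 = 905 m.
Lower bound: ⌈905/115⌉ = 8 paper rolls.
A packing using 9 paper rolls:
  roll 1: 110 = 110
  roll 2: 110 = 110
  roll 3: 105 = 105
  roll 4: 100 = 100
  roll 5: 85 = 85
  roll 6: 70 + 45 = 115
  roll 7: 55 + 50 = 105
  roll 8: 50 + 50 = 100
  roll 9: 40 + 35 = 75
No arrangement into 8 paper rolls stays within capacity, so 9 is optimal.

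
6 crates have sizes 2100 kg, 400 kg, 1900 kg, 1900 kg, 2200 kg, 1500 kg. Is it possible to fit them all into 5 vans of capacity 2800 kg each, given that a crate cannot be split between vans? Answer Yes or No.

A valid assignment using 5 vans:
  van 1: 2200 + 400 = 2600
  van 2: 2100 = 2100
  van 3: 1900 = 1900
  van 4: 1900 = 1900
  van 5: 1500 = 1500
Every load is within 2800 kg, so 5 vans suffice.

Yes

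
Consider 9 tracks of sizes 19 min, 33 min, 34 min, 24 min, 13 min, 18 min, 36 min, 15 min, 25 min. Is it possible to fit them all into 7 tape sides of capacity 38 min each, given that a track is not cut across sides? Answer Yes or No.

Yes

A valid assignment using 7 tape sides:
  side 1: 36 = 36
  side 2: 34 = 34
  side 3: 33 = 33
  side 4: 25 + 13 = 38
  side 5: 24 = 24
  side 6: 19 + 18 = 37
  side 7: 15 = 15
Every load is within 38 min, so 7 tape sides suffice.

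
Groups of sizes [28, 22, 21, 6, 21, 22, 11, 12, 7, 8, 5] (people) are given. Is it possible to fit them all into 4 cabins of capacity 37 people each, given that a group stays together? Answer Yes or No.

No

Total = 163 people; ⌈163/37⌉ = 5.
At least 5 cabins are required, but only 4 are allowed.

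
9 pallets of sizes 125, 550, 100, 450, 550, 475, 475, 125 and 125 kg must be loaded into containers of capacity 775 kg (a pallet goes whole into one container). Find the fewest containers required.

Total = 550 + 550 + 475 + 475 + 450 + 125 + 125 + 125 + 100 = 2975 kg.
Lower bound: ⌈2975/775⌉ = 4 containers.
Also, 5 pallets each exceed 775/2 kg, and no two of those can share a container, so at least 5 containers are needed.
A packing using 5 containers:
  container 1: 550 + 125 + 100 = 775
  container 2: 550 + 125 = 675
  container 3: 475 + 125 = 600
  container 4: 475 = 475
  container 5: 450 = 450
This matches the lower bound, so 5 is optimal.

5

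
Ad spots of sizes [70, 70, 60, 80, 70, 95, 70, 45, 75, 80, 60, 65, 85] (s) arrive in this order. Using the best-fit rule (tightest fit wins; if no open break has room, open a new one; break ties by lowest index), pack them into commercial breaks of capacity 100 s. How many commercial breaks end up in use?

  70 → break 1 (new)  [load 70/100]
  70 → break 2 (new)  [load 70/100]
  60 → break 3 (new)  [load 60/100]
  80 → break 4 (new)  [load 80/100]
  70 → break 5 (new)  [load 70/100]
  95 → break 6 (new)  [load 95/100]
  70 → break 7 (new)  [load 70/100]
  45 → break 8 (new)  [load 45/100]
  75 → break 9 (new)  [load 75/100]
  80 → break 10 (new)  [load 80/100]
  60 → break 11 (new)  [load 60/100]
  65 → break 12 (new)  [load 65/100]
  85 → break 13 (new)  [load 85/100]
13 commercial breaks opened.

13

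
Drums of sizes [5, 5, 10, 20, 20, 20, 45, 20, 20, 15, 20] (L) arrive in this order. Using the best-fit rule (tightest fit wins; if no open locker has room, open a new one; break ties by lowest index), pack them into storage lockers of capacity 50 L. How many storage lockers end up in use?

5

  5 → locker 1 (new)  [load 5/50]
  5 → locker 1  [load 10/50]
  10 → locker 1  [load 20/50]
  20 → locker 1  [load 40/50]
  20 → locker 2 (new)  [load 20/50]
  20 → locker 2  [load 40/50]
  45 → locker 3 (new)  [load 45/50]
  20 → locker 4 (new)  [load 20/50]
  20 → locker 4  [load 40/50]
  15 → locker 5 (new)  [load 15/50]
  20 → locker 5  [load 35/50]
5 storage lockers opened.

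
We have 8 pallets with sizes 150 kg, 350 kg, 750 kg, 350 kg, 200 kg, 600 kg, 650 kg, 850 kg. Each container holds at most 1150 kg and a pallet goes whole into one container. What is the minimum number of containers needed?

Total = 850 + 750 + 650 + 600 + 350 + 350 + 200 + 150 = 3900 kg.
Lower bound: ⌈3900/1150⌉ = 4 containers.
A packing using 4 containers:
  container 1: 850 + 200 = 1050
  container 2: 750 + 350 = 1100
  container 3: 650 + 350 + 150 = 1150
  container 4: 600 = 600
This matches the lower bound, so 4 is optimal.

4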